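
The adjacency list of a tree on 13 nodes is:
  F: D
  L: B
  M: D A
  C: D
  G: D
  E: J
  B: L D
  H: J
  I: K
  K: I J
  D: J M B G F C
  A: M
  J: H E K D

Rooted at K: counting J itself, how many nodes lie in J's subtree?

J's subtree: {J, D, H, E, F, B, G, C, M, L, A}, size 11.

11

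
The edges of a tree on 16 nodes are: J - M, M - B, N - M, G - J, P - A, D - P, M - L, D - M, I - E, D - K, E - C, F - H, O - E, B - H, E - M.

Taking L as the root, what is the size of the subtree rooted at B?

The subtree rooted at B contains: B, H, F — 3 nodes.

3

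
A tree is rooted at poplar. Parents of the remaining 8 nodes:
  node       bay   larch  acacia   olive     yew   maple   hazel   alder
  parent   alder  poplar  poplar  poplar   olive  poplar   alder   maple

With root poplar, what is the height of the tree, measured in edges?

The longest root-to-leaf path is poplar → maple → alder → bay (3 edges).

3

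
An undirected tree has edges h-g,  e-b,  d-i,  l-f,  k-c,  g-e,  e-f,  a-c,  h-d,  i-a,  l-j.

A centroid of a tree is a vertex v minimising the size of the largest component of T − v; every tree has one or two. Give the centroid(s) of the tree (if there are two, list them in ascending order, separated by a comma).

Delete g: the remaining components have sizes 6, 5. Max 6 ≤ 6, so g is a centroid.
h is adjacent to g and is also a centroid (the largest component after removing it is likewise 6).

g, h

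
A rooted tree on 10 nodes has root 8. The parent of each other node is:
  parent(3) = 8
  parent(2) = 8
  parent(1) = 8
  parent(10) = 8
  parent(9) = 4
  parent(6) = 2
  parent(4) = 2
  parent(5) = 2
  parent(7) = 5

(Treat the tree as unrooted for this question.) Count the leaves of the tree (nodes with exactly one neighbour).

6

Degree-1 nodes: 1, 3, 6, 7, 9, 10 — 6 of them.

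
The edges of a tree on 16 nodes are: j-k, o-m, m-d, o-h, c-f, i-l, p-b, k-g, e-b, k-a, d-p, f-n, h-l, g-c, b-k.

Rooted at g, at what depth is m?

5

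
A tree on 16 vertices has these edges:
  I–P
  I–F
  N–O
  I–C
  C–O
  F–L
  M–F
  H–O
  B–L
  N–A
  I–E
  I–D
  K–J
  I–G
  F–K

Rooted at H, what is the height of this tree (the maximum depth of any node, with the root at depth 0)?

6

The longest root-to-leaf path is H–O–C–I–F–L–B (6 edges).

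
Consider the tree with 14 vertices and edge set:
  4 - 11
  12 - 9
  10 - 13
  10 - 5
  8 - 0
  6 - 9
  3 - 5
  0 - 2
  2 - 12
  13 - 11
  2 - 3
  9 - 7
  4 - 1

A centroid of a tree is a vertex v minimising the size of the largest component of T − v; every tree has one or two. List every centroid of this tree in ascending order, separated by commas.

Removing 2 splits the tree into components of sizes 7, 4, 2; the largest is 7 ≤ ⌊14/2⌋ = 7.
3 is adjacent to 2 and is also a centroid (the largest component after removing it is likewise 7).

2, 3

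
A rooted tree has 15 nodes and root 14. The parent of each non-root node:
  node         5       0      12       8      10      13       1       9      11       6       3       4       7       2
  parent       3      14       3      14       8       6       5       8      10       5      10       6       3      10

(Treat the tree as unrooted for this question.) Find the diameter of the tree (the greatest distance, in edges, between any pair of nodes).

BFS from 4 reaches 0 last, at distance 7; BFS from 0 confirms no node is farther.
Path: 4 - 6 - 5 - 3 - 10 - 8 - 14 - 0.

7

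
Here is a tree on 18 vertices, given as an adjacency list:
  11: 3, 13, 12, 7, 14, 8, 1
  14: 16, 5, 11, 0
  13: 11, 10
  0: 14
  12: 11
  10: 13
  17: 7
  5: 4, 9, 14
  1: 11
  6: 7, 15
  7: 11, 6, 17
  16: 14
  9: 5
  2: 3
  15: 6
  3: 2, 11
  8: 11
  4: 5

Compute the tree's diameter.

6

A longest path is 4–5–14–11–7–6–15, with 6 edges.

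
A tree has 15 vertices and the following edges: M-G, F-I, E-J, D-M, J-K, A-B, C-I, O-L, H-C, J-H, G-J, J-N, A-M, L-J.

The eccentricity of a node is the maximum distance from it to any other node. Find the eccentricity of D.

7

A farthest node from D is F.
The path D-M-G-J-H-C-I-F has 7 edges.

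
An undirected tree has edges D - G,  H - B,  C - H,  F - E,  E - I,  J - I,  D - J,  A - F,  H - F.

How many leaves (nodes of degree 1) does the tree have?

4

The leaves are A, B, C, G.
That is 4 leaves.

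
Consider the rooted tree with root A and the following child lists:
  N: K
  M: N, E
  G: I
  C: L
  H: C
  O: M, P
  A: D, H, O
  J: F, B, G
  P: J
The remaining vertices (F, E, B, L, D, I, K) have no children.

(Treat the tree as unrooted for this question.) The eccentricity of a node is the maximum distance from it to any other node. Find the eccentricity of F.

A farthest node from F is L.
The path F–J–P–O–A–H–C–L has 7 edges.

7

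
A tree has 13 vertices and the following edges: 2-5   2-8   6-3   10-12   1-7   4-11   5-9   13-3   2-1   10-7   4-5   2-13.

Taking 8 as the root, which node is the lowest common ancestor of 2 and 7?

Path 2→root: 2 8; path 7→root: 7 1 2 8.
First common node: 2.

2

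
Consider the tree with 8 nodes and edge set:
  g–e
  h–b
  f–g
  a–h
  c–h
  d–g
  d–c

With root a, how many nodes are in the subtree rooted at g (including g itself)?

3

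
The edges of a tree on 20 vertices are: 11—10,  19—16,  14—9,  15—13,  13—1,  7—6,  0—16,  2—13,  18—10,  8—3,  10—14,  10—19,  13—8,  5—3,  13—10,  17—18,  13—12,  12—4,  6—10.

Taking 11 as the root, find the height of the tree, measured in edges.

The longest root-to-leaf path is 11 – 10 – 13 – 8 – 3 – 5 (5 edges).

5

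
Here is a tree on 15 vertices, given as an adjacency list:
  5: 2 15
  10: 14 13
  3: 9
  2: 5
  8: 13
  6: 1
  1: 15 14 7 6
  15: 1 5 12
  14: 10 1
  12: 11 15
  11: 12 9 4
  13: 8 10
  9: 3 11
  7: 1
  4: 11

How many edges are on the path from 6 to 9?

5

6 - 1 - 15 - 12 - 11 - 9: 5 edges.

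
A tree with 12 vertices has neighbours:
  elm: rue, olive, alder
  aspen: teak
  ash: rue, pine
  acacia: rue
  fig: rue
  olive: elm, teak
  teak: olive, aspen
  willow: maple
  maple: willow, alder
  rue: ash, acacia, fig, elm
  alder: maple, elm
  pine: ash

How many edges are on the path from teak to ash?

4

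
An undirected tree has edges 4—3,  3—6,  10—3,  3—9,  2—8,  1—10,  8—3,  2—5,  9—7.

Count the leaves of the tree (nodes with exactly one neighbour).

Degree-1 nodes: 1, 4, 5, 6, 7 — 5 of them.

5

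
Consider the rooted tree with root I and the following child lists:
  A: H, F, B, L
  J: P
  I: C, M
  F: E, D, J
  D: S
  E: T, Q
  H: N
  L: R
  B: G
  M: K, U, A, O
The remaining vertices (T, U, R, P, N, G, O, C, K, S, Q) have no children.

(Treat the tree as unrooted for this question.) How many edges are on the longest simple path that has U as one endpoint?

5

Distances from U peak at 5, attained at Q (P, S, T also at distance 5).
U–M–A–F–E–Q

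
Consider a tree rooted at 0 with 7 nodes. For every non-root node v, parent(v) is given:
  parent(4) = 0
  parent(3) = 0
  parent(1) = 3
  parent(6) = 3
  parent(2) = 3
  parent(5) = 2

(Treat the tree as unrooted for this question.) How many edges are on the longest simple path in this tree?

4

BFS from 4 reaches 5 last, at distance 4; BFS from 5 confirms no node is farther.
Path: 4 - 0 - 3 - 2 - 5.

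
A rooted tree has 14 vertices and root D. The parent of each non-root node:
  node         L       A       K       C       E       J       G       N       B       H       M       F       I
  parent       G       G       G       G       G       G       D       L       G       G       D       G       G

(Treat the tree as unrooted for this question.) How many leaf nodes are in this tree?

11

The leaves are A, B, C, E, F, H, I, J, K, M, N.
That is 11 leaves.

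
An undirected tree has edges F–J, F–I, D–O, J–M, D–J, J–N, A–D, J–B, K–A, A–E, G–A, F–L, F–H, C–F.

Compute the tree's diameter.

5

A longest path is K–A–D–J–F–H, with 5 edges.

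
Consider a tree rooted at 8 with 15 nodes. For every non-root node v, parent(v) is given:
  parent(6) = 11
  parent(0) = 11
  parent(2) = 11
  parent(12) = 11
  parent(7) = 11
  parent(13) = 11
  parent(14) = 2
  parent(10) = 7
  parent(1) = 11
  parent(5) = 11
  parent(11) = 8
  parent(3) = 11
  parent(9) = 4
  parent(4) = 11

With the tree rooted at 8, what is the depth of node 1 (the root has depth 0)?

Path from 8 to 1: 8 – 11 – 1, which has 2 edges.

2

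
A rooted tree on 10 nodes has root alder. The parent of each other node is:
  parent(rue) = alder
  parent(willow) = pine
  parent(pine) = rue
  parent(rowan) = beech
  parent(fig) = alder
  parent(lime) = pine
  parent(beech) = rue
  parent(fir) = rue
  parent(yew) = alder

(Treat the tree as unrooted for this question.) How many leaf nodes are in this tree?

6

Exactly 6 nodes have a single neighbour: fig, fir, lime, rowan, willow, yew.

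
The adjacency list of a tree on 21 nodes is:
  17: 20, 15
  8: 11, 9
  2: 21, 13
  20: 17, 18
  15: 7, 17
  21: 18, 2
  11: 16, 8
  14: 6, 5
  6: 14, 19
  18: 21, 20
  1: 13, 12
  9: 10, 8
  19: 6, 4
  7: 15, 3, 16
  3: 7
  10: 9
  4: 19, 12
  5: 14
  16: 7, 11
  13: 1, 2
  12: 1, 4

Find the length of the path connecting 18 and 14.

9

18 - 21 - 2 - 13 - 1 - 12 - 4 - 19 - 6 - 14: 9 edges.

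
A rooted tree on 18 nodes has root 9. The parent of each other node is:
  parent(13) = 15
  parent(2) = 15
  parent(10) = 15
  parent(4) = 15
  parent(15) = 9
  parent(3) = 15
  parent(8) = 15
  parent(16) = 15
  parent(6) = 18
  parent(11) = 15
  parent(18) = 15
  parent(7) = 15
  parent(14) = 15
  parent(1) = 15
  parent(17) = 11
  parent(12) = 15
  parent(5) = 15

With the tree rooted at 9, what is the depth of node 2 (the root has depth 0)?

Climbing from 2 to the root: 2 – 15 – 9. That's 2 steps.

2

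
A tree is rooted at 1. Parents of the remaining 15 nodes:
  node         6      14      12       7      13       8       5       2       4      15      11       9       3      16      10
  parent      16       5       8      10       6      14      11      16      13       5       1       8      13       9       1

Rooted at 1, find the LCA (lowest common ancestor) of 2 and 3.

Ancestors of 2 (toward the root): 2, 16, 9, 8, 14, 5, 11, 1.
Ancestors of 3: 3, 13, 6, 16, 9, 8, 14, 5, 11, 1.
The deepest node appearing in both lists is 16.

16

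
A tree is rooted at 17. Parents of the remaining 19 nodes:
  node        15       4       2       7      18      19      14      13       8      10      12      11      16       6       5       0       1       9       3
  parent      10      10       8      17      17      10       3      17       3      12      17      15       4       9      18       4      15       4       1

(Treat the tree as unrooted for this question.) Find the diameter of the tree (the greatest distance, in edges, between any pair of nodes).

BFS from 2 reaches 5 last, at distance 9; BFS from 5 confirms no node is farther.
Path: 2–8–3–1–15–10–12–17–18–5.

9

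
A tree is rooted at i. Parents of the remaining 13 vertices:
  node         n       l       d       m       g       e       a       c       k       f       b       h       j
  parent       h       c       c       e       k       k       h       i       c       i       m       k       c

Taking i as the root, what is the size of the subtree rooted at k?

8

Descendants of k (including itself): k, h, g, e, a, n, m, b. That's 8.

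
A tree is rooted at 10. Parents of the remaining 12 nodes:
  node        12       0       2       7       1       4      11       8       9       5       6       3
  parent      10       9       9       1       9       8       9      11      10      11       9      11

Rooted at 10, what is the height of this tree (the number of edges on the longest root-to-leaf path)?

A deepest node is 4, reached by 10-9-11-8-4.
That path has 4 edges, so the height is 4.

4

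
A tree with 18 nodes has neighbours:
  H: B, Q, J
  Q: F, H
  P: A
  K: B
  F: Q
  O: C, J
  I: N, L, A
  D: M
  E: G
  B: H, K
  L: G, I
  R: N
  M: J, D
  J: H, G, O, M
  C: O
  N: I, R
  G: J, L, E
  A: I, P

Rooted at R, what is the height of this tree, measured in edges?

8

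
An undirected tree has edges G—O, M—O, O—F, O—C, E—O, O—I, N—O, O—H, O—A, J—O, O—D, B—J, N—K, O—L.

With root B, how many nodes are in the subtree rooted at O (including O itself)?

13

Descendants of O (including itself): O, L, N, H, I, F, D, C, A, G, M, E, K. That's 13.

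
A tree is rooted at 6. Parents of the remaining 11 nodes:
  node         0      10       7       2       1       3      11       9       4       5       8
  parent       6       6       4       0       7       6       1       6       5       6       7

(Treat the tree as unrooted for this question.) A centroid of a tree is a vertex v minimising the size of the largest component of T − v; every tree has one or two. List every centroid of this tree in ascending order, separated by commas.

Removing 5 splits the tree into components of sizes 6, 5; the largest is 6 ≤ ⌊12/2⌋ = 6.
6 is adjacent to 5 and is also a centroid (the largest component after removing it is likewise 6).

5, 6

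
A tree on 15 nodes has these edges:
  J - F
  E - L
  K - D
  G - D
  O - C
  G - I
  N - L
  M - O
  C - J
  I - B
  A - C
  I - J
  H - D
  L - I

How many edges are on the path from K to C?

Walking from K: K – D – G – I – J – C. Length 5.

5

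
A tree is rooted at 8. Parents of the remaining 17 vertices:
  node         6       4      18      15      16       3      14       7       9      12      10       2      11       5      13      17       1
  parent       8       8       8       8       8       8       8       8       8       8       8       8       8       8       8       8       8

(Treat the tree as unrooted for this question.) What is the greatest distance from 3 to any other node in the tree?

2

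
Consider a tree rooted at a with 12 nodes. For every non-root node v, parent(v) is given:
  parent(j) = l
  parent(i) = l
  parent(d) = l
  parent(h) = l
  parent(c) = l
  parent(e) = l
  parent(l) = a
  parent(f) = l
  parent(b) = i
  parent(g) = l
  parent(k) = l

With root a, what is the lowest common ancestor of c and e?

Path c→root: c l a; path e→root: e l a.
First common node: l.

l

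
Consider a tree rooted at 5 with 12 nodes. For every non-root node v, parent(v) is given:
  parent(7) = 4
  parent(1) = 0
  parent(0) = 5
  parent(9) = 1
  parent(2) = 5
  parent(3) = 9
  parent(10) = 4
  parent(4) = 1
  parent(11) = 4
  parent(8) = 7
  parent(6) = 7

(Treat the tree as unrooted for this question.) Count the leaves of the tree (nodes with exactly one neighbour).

6

Degree-1 nodes: 2, 3, 6, 8, 10, 11 — 6 of them.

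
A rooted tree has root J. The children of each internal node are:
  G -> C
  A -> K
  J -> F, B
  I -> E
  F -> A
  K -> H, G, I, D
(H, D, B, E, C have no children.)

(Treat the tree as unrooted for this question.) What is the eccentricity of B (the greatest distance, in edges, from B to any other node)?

6

Distances from B peak at 6, attained at E (C also at distance 6).
B–J–F–A–K–I–E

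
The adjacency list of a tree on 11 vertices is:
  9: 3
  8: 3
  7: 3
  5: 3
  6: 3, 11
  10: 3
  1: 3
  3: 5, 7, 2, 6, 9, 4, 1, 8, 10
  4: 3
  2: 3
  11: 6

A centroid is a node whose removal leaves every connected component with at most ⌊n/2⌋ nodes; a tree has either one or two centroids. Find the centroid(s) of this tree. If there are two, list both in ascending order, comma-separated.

Delete 3: the remaining components have sizes 2, 1, 1, 1, 1, 1, 1, 1, 1. Max 2 ≤ 5, so 3 is a centroid.
Every other node leaves some component of size > 5, so the centroid is unique.

3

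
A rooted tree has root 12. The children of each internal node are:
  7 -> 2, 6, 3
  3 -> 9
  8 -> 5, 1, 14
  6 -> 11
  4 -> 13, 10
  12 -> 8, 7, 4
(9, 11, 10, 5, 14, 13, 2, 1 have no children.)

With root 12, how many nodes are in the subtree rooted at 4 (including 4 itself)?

4's subtree: {4, 10, 13}, size 3.

3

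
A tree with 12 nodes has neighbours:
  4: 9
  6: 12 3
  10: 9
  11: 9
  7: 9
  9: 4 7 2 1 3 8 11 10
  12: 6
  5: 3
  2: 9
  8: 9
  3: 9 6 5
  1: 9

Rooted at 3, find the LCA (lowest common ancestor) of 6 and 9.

3

Path 6→root: 6 3; path 9→root: 9 3.
First common node: 3.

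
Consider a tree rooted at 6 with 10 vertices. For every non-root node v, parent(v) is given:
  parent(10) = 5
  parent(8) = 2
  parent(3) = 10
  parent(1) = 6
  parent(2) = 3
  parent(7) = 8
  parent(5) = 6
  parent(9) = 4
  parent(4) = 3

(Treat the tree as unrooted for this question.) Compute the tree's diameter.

7

BFS from 1 reaches 7 last, at distance 7; BFS from 7 confirms no node is farther.
Path: 1 – 6 – 5 – 10 – 3 – 2 – 8 – 7.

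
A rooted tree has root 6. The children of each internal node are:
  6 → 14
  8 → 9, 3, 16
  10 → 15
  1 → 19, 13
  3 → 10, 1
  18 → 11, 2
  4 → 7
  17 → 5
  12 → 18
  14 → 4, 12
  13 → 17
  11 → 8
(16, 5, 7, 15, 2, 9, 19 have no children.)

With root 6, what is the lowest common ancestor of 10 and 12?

12

Ancestors of 10 (toward the root): 10, 3, 8, 11, 18, 12, 14, 6.
Ancestors of 12: 12, 14, 6.
The deepest node appearing in both lists is 12.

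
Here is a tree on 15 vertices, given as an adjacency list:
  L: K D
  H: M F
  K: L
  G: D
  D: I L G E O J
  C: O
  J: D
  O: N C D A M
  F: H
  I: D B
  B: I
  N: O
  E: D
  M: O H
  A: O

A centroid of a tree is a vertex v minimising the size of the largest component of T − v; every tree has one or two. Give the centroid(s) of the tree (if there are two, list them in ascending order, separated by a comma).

If D is removed the pieces have sizes 7, 2, 2, 1, 1, 1, all ≤ ⌊15/2⌋ = 7.
Every other node leaves some component of size > 7, so the centroid is unique.

D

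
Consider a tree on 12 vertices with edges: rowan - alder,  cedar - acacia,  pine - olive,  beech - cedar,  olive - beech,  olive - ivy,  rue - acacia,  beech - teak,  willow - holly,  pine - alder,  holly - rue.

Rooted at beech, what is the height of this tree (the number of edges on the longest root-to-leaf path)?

5

The longest root-to-leaf path is beech–cedar–acacia–rue–holly–willow (5 edges).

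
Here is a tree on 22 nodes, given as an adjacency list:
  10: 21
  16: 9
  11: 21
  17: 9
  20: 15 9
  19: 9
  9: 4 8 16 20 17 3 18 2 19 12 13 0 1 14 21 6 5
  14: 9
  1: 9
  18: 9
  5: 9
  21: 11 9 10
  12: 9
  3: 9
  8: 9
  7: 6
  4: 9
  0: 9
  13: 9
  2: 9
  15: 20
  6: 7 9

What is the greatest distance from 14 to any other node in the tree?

3

A farthest node from 14 is 10 (7, 15, 11 also at distance 3).
The path 14–9–21–10 has 3 edges.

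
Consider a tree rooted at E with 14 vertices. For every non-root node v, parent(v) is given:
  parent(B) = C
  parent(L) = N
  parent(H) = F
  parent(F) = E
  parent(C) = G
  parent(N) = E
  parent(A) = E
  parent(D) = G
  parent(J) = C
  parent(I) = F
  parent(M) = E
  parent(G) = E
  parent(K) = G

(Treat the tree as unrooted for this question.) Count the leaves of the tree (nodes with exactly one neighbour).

Degree-1 nodes: A, B, D, H, I, J, K, L, M — 9 of them.

9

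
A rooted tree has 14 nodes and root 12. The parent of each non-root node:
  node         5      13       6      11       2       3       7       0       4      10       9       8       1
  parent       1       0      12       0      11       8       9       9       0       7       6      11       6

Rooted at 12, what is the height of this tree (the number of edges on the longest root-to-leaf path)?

3 sits deepest: 12 – 6 – 9 – 0 – 11 – 8 – 3 — 6 edges from the root.

6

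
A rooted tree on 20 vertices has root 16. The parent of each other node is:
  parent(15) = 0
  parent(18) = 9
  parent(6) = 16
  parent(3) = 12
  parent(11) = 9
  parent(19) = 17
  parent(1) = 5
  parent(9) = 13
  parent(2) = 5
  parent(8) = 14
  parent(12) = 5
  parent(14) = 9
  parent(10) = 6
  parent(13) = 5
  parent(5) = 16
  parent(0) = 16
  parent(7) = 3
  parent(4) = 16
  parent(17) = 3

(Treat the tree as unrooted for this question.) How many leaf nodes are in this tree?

10

The leaves are 1, 2, 4, 7, 8, 10, 11, 15, 18, 19.
That is 10 leaves.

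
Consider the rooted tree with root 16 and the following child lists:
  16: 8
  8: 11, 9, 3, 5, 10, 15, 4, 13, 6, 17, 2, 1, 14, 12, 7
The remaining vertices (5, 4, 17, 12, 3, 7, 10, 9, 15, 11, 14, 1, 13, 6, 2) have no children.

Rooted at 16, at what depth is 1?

Climbing from 1 to the root: 1 → 8 → 16. That's 2 steps.

2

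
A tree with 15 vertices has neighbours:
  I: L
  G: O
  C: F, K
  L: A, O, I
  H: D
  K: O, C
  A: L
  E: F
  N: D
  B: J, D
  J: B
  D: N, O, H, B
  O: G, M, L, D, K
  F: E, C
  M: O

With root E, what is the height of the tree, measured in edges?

A deepest node is J, reached by E – F – C – K – O – D – B – J.
That path has 7 edges, so the height is 7.

7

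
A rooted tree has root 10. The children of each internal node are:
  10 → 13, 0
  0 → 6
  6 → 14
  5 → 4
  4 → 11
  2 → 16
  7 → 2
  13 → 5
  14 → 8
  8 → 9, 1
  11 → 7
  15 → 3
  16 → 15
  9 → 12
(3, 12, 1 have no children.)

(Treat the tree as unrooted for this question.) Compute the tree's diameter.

15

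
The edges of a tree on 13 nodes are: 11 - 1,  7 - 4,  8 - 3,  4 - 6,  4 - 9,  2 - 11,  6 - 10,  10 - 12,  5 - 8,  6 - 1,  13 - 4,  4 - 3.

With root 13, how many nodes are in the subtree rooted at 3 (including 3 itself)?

3

Descendants of 3 (including itself): 3, 8, 5. That's 3.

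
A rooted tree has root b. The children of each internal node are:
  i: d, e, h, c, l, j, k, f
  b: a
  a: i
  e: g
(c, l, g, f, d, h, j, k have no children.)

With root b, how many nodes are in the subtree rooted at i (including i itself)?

i's subtree: {i, e, k, c, l, d, j, h, f, g}, size 10.

10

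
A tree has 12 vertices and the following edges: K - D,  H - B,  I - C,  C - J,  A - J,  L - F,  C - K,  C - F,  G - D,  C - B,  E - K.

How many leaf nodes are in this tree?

Exactly 6 nodes have a single neighbour: A, E, G, H, I, L.

6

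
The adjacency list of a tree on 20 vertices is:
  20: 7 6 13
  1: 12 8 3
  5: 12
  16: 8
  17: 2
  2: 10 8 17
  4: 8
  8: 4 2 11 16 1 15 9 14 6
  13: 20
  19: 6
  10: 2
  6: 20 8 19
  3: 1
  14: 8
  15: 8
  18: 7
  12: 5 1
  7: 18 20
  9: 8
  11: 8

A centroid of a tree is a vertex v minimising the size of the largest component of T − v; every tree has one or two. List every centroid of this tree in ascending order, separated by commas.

8

Removing 8 splits the tree into components of sizes 6, 4, 3, 1, 1, 1, 1, 1, 1; the largest is 6 ≤ ⌊20/2⌋ = 10.
Every other node leaves some component of size > 10, so the centroid is unique.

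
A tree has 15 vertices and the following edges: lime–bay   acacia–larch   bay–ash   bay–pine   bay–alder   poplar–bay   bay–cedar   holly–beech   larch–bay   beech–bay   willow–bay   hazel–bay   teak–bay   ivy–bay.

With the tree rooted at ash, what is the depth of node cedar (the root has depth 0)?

Climbing from cedar to the root: cedar → bay → ash. That's 2 steps.

2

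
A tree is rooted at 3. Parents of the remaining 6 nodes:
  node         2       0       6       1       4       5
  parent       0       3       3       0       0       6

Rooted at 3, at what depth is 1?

Climbing from 1 to the root: 1 – 0 – 3. That's 2 steps.

2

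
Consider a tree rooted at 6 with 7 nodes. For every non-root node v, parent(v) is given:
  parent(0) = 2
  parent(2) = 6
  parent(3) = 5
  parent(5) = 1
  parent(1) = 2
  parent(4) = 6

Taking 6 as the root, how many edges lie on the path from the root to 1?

2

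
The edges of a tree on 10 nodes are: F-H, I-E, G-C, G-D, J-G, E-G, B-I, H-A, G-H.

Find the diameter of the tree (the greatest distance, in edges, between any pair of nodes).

A longest path is F-H-G-E-I-B, with 5 edges.

5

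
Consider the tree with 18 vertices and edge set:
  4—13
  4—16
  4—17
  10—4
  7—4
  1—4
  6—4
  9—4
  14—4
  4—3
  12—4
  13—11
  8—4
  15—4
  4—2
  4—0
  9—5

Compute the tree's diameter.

4

A longest path is 11 – 13 – 4 – 9 – 5, with 4 edges.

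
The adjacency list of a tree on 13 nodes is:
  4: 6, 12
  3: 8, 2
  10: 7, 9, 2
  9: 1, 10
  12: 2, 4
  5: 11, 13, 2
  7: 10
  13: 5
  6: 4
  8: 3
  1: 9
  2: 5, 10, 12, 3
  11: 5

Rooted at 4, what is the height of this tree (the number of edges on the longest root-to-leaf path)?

1 sits deepest: 4–12–2–10–9–1 — 5 edges from the root.

5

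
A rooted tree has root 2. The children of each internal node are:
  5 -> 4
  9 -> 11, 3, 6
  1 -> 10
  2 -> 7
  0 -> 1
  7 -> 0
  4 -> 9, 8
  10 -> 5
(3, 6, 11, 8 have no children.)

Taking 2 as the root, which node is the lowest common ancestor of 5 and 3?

5's ancestor chain is 5, 10, 1, 0, 7, 2 and 3's is 3, 9, 4, 5, 10, 1, 0, 7, 2; they first meet at 5.

5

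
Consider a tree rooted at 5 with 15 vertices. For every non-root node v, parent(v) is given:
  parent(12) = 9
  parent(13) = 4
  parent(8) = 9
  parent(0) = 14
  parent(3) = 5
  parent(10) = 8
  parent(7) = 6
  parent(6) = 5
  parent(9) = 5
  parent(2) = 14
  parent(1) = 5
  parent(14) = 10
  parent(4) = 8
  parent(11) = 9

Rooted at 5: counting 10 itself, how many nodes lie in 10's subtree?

10's subtree: {10, 14, 2, 0}, size 4.

4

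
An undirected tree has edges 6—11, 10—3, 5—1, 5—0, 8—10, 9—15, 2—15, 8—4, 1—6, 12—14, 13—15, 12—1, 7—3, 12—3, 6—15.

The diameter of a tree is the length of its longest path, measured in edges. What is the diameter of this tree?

A longest path is 4–8–10–3–12–1–6–15–9, with 8 edges.

8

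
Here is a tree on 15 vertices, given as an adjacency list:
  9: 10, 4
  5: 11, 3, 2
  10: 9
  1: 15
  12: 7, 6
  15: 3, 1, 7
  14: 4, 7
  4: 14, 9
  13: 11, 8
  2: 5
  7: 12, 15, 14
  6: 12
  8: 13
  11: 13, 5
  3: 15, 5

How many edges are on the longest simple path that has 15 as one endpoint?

5

A farthest node from 15 is 10 (8 also at distance 5).
The path 15 – 7 – 14 – 4 – 9 – 10 has 5 edges.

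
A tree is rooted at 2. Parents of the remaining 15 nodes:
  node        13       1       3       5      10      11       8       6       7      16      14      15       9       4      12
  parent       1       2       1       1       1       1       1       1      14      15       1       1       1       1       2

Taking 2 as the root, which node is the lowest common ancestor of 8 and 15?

8's ancestor chain is 8, 1, 2 and 15's is 15, 1, 2; they first meet at 1.

1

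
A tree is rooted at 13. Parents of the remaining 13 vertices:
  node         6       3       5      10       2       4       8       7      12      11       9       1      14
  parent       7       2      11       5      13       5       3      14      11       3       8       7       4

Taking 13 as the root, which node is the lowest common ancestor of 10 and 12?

10's ancestor chain is 10, 5, 11, 3, 2, 13 and 12's is 12, 11, 3, 2, 13; they first meet at 11.

11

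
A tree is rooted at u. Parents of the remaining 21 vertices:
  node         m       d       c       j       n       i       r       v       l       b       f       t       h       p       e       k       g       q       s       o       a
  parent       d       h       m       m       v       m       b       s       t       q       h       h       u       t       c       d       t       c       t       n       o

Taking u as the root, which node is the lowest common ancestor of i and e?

m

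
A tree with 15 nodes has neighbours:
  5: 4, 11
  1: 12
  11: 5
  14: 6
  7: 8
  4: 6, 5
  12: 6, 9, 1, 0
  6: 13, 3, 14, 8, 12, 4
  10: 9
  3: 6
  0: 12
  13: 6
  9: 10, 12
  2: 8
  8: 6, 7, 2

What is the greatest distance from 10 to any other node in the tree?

6

Distances from 10 peak at 6, attained at 11.
10–9–12–6–4–5–11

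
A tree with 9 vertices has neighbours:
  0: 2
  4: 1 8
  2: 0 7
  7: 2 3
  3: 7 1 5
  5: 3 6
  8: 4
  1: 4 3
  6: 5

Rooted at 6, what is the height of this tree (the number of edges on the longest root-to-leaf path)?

5

8 sits deepest: 6 – 5 – 3 – 1 – 4 – 8 — 5 edges from the root.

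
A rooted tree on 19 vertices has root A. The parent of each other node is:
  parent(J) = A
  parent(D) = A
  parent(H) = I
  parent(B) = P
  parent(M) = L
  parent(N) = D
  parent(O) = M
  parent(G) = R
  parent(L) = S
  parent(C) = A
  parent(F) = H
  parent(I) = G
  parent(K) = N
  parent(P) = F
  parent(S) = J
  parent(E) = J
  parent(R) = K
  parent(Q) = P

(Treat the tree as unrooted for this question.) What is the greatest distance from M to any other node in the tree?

14

Distances from M peak at 14, attained at Q (B also at distance 14).
M – L – S – J – A – D – N – K – R – G – I – H – F – P – Q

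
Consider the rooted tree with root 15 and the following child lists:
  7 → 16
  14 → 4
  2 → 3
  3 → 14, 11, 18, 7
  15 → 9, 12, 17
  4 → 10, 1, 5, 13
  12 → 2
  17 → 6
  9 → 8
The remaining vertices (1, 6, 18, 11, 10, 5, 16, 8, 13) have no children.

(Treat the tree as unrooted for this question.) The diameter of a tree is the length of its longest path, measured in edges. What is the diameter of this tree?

BFS from 8 reaches 13 last, at distance 8; BFS from 13 confirms no node is farther.
Path: 8-9-15-12-2-3-14-4-13.

8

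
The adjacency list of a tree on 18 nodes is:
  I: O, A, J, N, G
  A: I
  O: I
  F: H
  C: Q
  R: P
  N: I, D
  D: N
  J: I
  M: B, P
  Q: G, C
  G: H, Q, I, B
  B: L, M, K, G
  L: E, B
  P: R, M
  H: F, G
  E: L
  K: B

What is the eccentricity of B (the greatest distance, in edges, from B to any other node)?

A farthest node from B is D.
The path B – G – I – N – D has 4 edges.

4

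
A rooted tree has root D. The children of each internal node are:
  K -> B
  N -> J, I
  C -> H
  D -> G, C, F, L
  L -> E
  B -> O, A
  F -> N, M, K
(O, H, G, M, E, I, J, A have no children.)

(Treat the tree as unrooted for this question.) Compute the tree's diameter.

A longest path is O - B - K - F - D - L - E, with 6 edges.

6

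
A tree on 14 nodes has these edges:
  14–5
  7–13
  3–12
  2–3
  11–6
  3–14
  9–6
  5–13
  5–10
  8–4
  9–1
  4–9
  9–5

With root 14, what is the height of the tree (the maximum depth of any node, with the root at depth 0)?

4

The longest root-to-leaf path is 14 → 5 → 9 → 4 → 8 (4 edges).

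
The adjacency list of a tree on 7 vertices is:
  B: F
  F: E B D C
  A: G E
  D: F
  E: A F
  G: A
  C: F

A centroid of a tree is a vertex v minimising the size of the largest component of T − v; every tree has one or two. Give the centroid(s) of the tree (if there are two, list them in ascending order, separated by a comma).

Delete F: the remaining components have sizes 3, 1, 1, 1. Max 3 ≤ 3, so F is a centroid.
No neighbour of F does as well, so F is the unique centroid.

F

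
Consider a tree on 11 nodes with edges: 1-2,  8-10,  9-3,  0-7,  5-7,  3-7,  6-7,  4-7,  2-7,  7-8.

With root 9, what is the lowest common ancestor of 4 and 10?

Ancestors of 4 (toward the root): 4, 7, 3, 9.
Ancestors of 10: 10, 8, 7, 3, 9.
The deepest node appearing in both lists is 7.

7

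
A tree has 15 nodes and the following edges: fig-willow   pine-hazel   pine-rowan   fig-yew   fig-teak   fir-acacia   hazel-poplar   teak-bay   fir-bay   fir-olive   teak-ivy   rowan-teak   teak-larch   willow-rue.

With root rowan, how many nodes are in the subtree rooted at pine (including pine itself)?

Descendants of pine (including itself): pine, hazel, poplar. That's 3.

3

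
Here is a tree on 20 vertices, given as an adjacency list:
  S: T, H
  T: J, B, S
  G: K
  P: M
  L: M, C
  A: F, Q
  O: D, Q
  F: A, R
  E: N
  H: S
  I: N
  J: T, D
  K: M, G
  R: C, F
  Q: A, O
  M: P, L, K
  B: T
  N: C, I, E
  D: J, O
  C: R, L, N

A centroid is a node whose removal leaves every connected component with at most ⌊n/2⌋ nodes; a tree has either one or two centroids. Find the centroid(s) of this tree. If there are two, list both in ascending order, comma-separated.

F, R

Removing R splits the tree into components of sizes 10, 9; the largest is 10 ≤ ⌊20/2⌋ = 10.
Its neighbour F also leaves a largest component of size 10, so both are centroids.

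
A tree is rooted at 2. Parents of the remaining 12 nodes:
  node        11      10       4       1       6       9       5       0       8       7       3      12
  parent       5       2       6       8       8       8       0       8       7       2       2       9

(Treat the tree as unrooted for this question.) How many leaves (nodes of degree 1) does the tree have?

The leaves are 1, 3, 4, 10, 11, 12.
That is 6 leaves.

6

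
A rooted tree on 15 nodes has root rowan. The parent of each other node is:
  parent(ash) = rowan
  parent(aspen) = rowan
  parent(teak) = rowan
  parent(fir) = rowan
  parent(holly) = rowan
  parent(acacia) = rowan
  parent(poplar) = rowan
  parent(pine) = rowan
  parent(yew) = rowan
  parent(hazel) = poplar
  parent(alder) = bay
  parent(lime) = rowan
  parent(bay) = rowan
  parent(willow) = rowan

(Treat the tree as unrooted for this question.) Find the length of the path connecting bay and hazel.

3

Walking from bay: bay–rowan–poplar–hazel. Length 3.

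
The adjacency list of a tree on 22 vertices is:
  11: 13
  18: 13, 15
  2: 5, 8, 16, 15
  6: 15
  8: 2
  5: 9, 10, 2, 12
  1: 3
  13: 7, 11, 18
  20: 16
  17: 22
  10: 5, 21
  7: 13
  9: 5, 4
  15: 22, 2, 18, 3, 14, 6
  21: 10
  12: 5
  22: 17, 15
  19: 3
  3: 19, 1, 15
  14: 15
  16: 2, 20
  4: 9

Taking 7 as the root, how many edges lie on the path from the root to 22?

Path from 7 to 22: 7–13–18–15–22, which has 4 edges.

4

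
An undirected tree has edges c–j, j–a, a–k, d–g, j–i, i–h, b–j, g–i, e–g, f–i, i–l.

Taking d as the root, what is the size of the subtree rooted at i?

The subtree rooted at i contains: i, j, f, l, h, a, c, b, k — 9 nodes.

9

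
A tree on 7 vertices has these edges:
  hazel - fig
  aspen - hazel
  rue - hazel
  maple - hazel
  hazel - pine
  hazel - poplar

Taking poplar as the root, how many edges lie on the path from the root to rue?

2

Climbing from rue to the root: rue – hazel – poplar. That's 2 steps.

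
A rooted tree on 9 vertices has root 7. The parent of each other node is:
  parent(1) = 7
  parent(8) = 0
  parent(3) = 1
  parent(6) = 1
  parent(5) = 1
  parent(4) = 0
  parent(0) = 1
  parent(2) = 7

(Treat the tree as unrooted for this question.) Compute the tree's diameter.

4

Starting from 4, a farthest node is 2 at distance 4.
One longest path: 4-0-1-7-2.
So the diameter is 4.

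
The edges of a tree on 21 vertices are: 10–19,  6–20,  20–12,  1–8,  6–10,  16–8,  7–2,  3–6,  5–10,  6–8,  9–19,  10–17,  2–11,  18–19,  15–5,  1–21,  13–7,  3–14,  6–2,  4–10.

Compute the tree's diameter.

A longest path is 13 – 7 – 2 – 6 – 10 – 19 – 18, with 6 edges.

6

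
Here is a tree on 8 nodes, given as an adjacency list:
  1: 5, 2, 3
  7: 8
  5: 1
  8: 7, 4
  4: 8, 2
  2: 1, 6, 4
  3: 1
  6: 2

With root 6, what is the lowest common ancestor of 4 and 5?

2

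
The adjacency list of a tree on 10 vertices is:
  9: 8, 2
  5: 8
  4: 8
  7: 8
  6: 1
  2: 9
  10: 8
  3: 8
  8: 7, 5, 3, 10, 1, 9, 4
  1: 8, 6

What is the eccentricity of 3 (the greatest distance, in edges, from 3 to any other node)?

3

The node farthest from 3 is 6 (2 also at distance 3), via 3–8–1–6 — 3 edges.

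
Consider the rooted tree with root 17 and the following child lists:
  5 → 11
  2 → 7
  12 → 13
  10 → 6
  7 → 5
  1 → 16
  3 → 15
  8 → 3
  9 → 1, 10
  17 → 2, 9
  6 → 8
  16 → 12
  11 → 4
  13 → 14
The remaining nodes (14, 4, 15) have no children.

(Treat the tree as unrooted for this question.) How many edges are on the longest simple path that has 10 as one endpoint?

Distances from 10 peak at 7, attained at 4.
10-9-17-2-7-5-11-4

7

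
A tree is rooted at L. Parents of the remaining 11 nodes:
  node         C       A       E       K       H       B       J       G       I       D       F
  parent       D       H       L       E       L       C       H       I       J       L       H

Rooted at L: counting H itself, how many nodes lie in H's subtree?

6

The subtree rooted at H contains: H, A, J, F, I, G — 6 nodes.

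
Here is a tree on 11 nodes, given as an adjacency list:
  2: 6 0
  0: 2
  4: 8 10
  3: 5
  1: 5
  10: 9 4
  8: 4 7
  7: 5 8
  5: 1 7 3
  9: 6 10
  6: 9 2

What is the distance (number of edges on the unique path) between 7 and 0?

Walking from 7: 7 – 8 – 4 – 10 – 9 – 6 – 2 – 0. Length 7.

7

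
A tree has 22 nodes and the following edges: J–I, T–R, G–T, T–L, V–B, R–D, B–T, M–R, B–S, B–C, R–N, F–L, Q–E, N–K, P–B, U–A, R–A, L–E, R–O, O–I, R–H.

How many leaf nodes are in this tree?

13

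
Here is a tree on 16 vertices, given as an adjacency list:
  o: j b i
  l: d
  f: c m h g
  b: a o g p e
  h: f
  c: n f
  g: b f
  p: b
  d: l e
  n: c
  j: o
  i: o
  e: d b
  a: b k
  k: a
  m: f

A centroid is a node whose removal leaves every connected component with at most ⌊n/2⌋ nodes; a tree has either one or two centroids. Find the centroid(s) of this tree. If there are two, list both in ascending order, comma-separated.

Delete b: the remaining components have sizes 6, 3, 3, 2, 1. Max 6 ≤ 8, so b is a centroid.
Every other node leaves some component of size > 8, so the centroid is unique.

b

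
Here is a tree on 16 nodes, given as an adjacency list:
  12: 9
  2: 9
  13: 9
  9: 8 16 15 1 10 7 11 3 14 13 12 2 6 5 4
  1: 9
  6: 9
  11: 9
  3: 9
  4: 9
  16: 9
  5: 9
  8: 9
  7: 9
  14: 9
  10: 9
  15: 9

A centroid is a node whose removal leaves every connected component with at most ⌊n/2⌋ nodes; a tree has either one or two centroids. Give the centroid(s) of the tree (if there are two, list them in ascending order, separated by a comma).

9

Delete 9: the remaining components have sizes 1, 1, 1, 1, 1, 1, 1, 1, 1, 1, 1, 1, 1, 1, 1. Max 1 ≤ 8, so 9 is a centroid.
No neighbour of 9 does as well, so 9 is the unique centroid.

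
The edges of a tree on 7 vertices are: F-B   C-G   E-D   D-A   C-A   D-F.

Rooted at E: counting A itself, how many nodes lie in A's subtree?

3

Descendants of A (including itself): A, C, G. That's 3.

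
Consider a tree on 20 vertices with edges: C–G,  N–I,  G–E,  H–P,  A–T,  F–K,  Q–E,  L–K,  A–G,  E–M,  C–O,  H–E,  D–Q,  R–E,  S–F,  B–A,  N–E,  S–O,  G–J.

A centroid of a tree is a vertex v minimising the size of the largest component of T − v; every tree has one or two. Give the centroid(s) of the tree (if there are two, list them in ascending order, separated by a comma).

Removing G splits the tree into components of sizes 9, 6, 3, 1; the largest is 9 ≤ ⌊20/2⌋ = 10.
No neighbour of G does as well, so G is the unique centroid.

G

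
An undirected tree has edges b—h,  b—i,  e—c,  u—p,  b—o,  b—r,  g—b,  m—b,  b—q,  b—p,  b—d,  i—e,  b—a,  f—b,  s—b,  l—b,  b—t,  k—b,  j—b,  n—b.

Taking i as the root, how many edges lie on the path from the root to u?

i – b – p – u — 3 edges.

3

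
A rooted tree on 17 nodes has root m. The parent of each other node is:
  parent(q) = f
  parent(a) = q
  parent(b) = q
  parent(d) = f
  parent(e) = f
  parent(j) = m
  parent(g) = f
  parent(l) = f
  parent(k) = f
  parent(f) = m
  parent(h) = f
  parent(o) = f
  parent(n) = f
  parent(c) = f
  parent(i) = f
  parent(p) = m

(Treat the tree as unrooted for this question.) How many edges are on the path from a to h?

3

a–q–f–h: 3 edges.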